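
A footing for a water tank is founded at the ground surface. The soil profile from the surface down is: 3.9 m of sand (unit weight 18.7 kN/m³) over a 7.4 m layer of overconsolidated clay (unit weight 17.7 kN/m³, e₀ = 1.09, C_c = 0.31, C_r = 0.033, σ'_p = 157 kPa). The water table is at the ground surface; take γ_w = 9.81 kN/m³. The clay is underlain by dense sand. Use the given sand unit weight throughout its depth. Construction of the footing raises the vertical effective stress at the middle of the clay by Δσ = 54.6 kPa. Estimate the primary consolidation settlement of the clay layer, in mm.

Mid-depth of clay below the ground surface: z = 3.9 + 7.4/2 = 7.6 m.
Total vertical stress at mid-clay: σ_v = 18.7×3.9 + 17.7×3.7 = 138.42 kPa.
Pore pressure: u = 9.81×(7.6 − 0) = 74.556 kPa.
Initial effective stress: σ'_0 = σ_v − u = 138.42 − 74.556 = 63.864 kPa.
Final effective stress: σ'_f = 63.864 + 54.6 = 118.46 kPa.
σ'_f = 118.46 ≤ σ'_p = 157 kPa, so the clay remains overconsolidated and only the recompression index applies:
S_c = C_r·H/(1+e₀)·log₁₀(σ'_f/σ'_0) = 0.033×7.4/2.09×log₁₀(118.46/63.864)
    = 0.11684 × 0.26832 = 0.03135 m

S_c ≈ 31.4 mm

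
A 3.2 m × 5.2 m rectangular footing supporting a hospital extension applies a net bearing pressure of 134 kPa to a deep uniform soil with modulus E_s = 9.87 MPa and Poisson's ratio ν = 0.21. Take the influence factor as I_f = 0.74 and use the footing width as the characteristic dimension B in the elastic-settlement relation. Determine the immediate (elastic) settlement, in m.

Immediate (elastic) settlement: S_e = q·B·(1−ν²)/E_s · I_f.
E_s = 9.87 MPa = 9870 kPa.
S_e = 134 × 3.2 × (1 − 0.21²) / 9870 × 0.74
    = 134 × 3.2 × 0.9559 / 9870 × 0.74
    = 0.03073 m

S_e ≈ 0.0307 m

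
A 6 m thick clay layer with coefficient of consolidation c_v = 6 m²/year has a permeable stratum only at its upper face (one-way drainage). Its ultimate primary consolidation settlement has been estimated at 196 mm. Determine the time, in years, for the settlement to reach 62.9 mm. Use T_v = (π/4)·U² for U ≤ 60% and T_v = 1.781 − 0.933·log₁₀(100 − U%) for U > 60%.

t ≈ 0.485 years

Drainage path length: H_d = H = 6 m (single drainage).
U = S(t)/S_ult = 62.9/196 = 0.3209.
U ≤ 60%: T_v = (π/4)·U² = (π/4)×0.32092² = 0.080887.
t = T_v·H_d²/c_v = 0.080887×6²/6 = 0.4853 years.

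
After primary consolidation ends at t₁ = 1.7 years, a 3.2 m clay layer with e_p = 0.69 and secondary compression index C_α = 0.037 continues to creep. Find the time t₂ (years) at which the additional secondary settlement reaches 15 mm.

S_s = C_α·H/(1+e_p)·log₁₀(t₂/t₁) ⇒ log₁₀(t₂/t₁) = S_s·(1+e_p)/(C_α·H).
log₁₀(t₂/t₁) = 0.015 × (1+0.69) / (0.037×3.2) = 0.2141
t₂ = t₁ × 10^0.2141 = 1.7 × 1.637 = 2.783 years

t₂ ≈ 2.78 years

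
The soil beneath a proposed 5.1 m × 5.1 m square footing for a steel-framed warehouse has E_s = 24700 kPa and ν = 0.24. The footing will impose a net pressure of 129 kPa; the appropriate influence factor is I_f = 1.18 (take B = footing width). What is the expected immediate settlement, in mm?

S_e ≈ 29.6 mm

Immediate (elastic) settlement: S_e = q·B·(1−ν²)/E_s · I_f.
S_e = 129 × 5.1 × (1 − 0.24²) / 24700 × 1.18
    = 129 × 5.1 × 0.9424 / 24700 × 1.18
    = 0.02962 m = 29.62 mm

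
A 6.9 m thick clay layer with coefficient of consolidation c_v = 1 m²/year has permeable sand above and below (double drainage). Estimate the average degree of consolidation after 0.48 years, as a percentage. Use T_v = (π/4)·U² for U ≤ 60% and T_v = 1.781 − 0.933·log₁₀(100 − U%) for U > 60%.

U ≈ 22.7 %

Drainage path length: H_d = H/2 = 3.45 m (double drainage).
T_v = c_v·t/H_d² = 1×0.48/3.45² = 0.040328.
T_v = 0.040328 corresponds to the U ≤ 60% branch:
U = √(4T_v/π) = 0.2266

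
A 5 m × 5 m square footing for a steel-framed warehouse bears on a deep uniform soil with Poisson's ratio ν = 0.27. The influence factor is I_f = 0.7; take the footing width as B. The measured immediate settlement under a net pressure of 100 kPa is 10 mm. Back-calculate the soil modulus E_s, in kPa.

S_e = q·B·(1−ν²)/E_s · I_f  ⇒  E_s = q·B·(1−ν²)·I_f / S_e.
E_s = 100 × 5 × 0.9271 × 0.7 / 0.01 = 32450 kPa

E_s ≈ 32400 kPa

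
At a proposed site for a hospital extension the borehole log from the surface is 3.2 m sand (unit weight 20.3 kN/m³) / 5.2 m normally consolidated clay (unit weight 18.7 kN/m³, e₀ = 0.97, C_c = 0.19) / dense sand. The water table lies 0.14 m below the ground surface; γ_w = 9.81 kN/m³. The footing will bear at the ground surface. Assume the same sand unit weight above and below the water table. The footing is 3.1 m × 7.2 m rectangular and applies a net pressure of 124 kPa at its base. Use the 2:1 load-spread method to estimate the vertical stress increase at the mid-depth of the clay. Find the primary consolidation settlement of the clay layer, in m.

S_c ≈ 0.0752 m

Mid-depth of clay below the ground surface: z = 3.2 + 5.2/2 = 5.8 m.
Total vertical stress at mid-clay: σ_v = 20.3×3.2 + 18.7×2.6 = 113.58 kPa.
Pore pressure: u = 9.81×(5.8 − 0.14) = 55.525 kPa.
Initial effective stress: σ'_0 = σ_v − u = 113.58 − 55.525 = 58.055 kPa.
Stress increase at mid-clay by the 2:1 spreading method:
Δσ = qBL/((B+z)(L+z)) = 124×3.1×7.2/((3.1+5.8)(7.2+5.8)) = 23.921 kPa
Final effective stress: σ'_f = σ'_0 + Δσ = 58.055 + 23.921 = 81.976 kPa.
Normally consolidated clay, so the full stress increment lies on the virgin compression line:
S_c = C_c·H/(1+e₀)·log₁₀(σ'_f/σ'_0) = 0.19×5.2/(1+0.97)×log₁₀(81.976/58.055)
    = 0.50152 × 0.14985 = 0.07515 m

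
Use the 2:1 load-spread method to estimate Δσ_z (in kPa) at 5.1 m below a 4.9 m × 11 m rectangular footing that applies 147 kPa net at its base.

Δσ_z ≈ 49.2 kPa

By the 2:1 method the load spreads at 1 horizontal : 2 vertical, so at depth z the loaded area has grown by z in each plan dimension:
Δσ = qBL/((B+z)(L+z)) = 147×4.9×11/((4.9+5.1)(11+5.1)) = 49.213 kPa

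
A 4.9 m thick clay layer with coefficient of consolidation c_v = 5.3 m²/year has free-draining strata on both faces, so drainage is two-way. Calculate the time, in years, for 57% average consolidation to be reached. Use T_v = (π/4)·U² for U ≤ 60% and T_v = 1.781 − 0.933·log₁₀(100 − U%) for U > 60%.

Drainage path length: H_d = H/2 = 2.45 m (double drainage).
U ≤ 60%: T_v = (π/4)·U² = (π/4)×0.57² = 0.25518.
t = T_v·H_d²/c_v = 0.25518×2.45²/5.3 = 0.289 years.

t ≈ 0.289 years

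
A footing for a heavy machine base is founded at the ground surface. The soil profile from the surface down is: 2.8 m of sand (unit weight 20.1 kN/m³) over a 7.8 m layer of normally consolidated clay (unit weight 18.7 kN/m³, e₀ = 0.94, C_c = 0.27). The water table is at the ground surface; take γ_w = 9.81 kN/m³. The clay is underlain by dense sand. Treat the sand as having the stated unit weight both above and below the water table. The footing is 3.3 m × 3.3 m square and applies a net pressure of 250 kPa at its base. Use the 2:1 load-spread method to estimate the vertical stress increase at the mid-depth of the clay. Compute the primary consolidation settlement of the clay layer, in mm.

S_c ≈ 168 mm

Mid-depth of clay below the ground surface: z = 2.8 + 7.8/2 = 6.7 m.
Total vertical stress at mid-clay: σ_v = 20.1×2.8 + 18.7×3.9 = 129.21 kPa.
Pore pressure: u = 9.81×(6.7 − 0) = 65.727 kPa.
Initial effective stress: σ'_0 = σ_v − u = 129.21 − 65.727 = 63.483 kPa.
Stress increase at mid-clay by the 2:1 spreading method:
Δσ = qBL/((B+z)(L+z)) = 250×3.3×3.3/((3.3+6.7)(3.3+6.7)) = 27.225 kPa
Final effective stress: σ'_f = σ'_0 + Δσ = 63.483 + 27.225 = 90.708 kPa.
Normally consolidated clay, so the full stress increment lies on the virgin compression line:
S_c = C_c·H/(1+e₀)·log₁₀(σ'_f/σ'_0) = 0.27×7.8/(1+0.94)×log₁₀(90.708/63.483)
    = 1.0856 × 0.15499 = 0.1683 m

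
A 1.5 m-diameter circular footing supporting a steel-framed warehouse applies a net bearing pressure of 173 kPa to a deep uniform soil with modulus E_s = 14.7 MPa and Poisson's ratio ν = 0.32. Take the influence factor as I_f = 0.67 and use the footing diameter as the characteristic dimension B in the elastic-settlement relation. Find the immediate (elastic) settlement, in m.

S_e ≈ 0.0106 m

Immediate (elastic) settlement: S_e = q·B·(1−ν²)/E_s · I_f.
E_s = 14.7 MPa = 14700 kPa.
S_e = 173 × 1.5 × (1 − 0.32²) / 14700 × 0.67
    = 173 × 1.5 × 0.8976 / 14700 × 0.67
    = 0.01062 m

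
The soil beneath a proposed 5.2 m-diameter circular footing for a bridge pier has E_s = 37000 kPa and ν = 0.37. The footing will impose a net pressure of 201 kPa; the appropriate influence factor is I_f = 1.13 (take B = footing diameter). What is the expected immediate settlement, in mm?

S_e ≈ 27.6 mm

Immediate (elastic) settlement: S_e = q·B·(1−ν²)/E_s · I_f.
S_e = 201 × 5.2 × (1 − 0.37²) / 37000 × 1.13
    = 201 × 5.2 × 0.8631 / 37000 × 1.13
    = 0.02755 m = 27.55 mm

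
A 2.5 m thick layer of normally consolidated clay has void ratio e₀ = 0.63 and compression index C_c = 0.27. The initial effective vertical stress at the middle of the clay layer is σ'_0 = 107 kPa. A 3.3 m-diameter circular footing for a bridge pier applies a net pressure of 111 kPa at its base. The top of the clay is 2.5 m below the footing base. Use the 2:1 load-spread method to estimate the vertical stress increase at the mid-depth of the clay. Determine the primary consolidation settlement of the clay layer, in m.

Mid-depth of clay below the footing base: z = 2.5 + 2.5/2 = 3.75 m.
Stress increase at mid-clay by the 2:1 spreading method:
Δσ ≈ qD²/(D+z)² = 111×3.3²/(3.3+3.75)² = 24.321 kPa
Final effective stress: σ'_f = σ'_0 + Δσ = 107 + 24.321 = 131.32 kPa.
Normally consolidated clay, so the full stress increment lies on the virgin compression line:
S_c = C_c·H/(1+e₀)·log₁₀(σ'_f/σ'_0) = 0.27×2.5/(1+0.63)×log₁₀(131.32/107)
    = 0.41411 × 0.088947 = 0.03683 m

S_c ≈ 0.0368 m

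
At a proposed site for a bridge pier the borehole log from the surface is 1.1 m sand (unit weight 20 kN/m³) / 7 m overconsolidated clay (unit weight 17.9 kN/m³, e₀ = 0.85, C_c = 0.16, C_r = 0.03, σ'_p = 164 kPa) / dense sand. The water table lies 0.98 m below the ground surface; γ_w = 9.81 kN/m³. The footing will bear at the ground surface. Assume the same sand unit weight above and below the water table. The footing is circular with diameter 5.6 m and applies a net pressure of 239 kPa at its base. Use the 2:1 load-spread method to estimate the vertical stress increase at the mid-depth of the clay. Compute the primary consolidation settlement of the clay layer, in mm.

S_c ≈ 44.5 mm

Mid-depth of clay below the ground surface: z = 1.1 + 7/2 = 4.6 m.
Total vertical stress at mid-clay: σ_v = 20×1.1 + 17.9×3.5 = 84.65 kPa.
Pore pressure: u = 9.81×(4.6 − 0.98) = 35.512 kPa.
Initial effective stress: σ'_0 = σ_v − u = 84.65 − 35.512 = 49.138 kPa.
Stress increase at mid-clay by the 2:1 spreading method:
Δσ ≈ qD²/(D+z)² = 239×5.6²/(5.6+4.6)² = 72.04 kPa
Final effective stress: σ'_f = 49.138 + 72.04 = 121.18 kPa.
σ'_f = 121.18 ≤ σ'_p = 164 kPa, so the clay remains overconsolidated and only the recompression index applies:
S_c = C_r·H/(1+e₀)·log₁₀(σ'_f/σ'_0) = 0.03×7/1.85×log₁₀(121.18/49.138)
    = 0.11351 × 0.39201 = 0.0445 m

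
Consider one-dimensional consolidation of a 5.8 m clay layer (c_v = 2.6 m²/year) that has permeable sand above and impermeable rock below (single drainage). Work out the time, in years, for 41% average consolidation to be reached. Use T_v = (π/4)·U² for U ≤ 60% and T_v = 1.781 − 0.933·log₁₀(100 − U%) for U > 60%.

t ≈ 1.71 years

Drainage path length: H_d = H = 5.8 m (single drainage).
U ≤ 60%: T_v = (π/4)·U² = (π/4)×0.41² = 0.13203.
t = T_v·H_d²/c_v = 0.13203×5.8²/2.6 = 1.708 years.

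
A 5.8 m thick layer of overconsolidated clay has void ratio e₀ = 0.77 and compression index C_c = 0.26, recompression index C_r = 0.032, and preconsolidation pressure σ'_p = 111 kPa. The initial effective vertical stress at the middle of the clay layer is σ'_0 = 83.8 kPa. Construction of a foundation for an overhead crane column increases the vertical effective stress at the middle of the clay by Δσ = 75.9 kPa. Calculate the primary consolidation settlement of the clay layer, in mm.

Final effective stress: σ'_f = 83.8 + 75.9 = 159.7 kPa.
σ'_f = 159.7 > σ'_p = 111 kPa, so the stress path crosses the preconsolidation pressure — recompression up to σ'_p, then virgin compression beyond:
S_c = H/(1+e₀)·[C_r·log₁₀(σ'_p/σ'_0) + C_c·log₁₀(σ'_f/σ'_p)]
    = 5.8/1.77 × [0.032×log₁₀(111/83.8) + 0.26×log₁₀(159.7/111)]
    = 3.2768 × [0.0039065 + 0.041075] = 0.1474 m

S_c ≈ 147 mm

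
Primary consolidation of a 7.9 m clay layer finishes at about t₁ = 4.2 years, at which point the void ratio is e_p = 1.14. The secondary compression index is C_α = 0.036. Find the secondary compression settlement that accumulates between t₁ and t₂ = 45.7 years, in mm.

Secondary compression: S_s = C_α·H/(1+e_p)·log₁₀(t₂/t₁)
S_s = 0.036×7.9/(1+1.14)×log₁₀(45.7/4.2)
    = 0.1329 × 1.037 = 0.1378 m

S_s ≈ 138 mm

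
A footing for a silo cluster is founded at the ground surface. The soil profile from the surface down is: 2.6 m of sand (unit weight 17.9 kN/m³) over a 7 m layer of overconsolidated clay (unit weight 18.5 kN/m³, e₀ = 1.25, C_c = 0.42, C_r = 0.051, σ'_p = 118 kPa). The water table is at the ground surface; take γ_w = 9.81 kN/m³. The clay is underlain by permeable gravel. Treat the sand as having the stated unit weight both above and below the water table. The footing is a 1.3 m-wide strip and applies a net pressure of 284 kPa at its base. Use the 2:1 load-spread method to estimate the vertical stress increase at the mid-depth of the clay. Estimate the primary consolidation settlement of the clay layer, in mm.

S_c ≈ 46.7 mm

Mid-depth of clay below the ground surface: z = 2.6 + 7/2 = 6.1 m.
Total vertical stress at mid-clay: σ_v = 17.9×2.6 + 18.5×3.5 = 111.29 kPa.
Pore pressure: u = 9.81×(6.1 − 0) = 59.841 kPa.
Initial effective stress: σ'_0 = σ_v − u = 111.29 − 59.841 = 51.449 kPa.
Stress increase at mid-clay by the 2:1 spreading method:
Δσ = qB/(B+z) = 284×1.3/(1.3+6.1) = 49.892 kPa
Final effective stress: σ'_f = 51.449 + 49.892 = 101.34 kPa.
σ'_f = 101.34 ≤ σ'_p = 118 kPa, so the clay remains overconsolidated and only the recompression index applies:
S_c = C_r·H/(1+e₀)·log₁₀(σ'_f/σ'_0) = 0.051×7/2.25×log₁₀(101.34/51.449)
    = 0.15867 × 0.2944 = 0.04671 m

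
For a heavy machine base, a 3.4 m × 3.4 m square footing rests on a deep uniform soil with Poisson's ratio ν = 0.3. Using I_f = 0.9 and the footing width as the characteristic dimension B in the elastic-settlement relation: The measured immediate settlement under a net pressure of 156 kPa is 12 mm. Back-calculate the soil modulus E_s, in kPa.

E_s ≈ 36200 kPa

S_e = q·B·(1−ν²)/E_s · I_f  ⇒  E_s = q·B·(1−ν²)·I_f / S_e.
E_s = 156 × 3.4 × 0.91 × 0.9 / 0.012 = 36200 kPa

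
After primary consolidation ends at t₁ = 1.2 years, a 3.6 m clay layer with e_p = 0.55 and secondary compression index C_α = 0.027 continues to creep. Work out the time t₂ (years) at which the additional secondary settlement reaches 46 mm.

S_s = C_α·H/(1+e_p)·log₁₀(t₂/t₁) ⇒ log₁₀(t₂/t₁) = S_s·(1+e_p)/(C_α·H).
log₁₀(t₂/t₁) = 0.046 × (1+0.55) / (0.027×3.6) = 0.7335
t₂ = t₁ × 10^0.7335 = 1.2 × 5.414 = 6.497 years

t₂ ≈ 6.5 years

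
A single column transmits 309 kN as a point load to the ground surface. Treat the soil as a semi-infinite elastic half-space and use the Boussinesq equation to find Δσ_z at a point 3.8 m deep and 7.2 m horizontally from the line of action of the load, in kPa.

Δσ_z ≈ 0.226 kPa

Boussinesq vertical stress below a point load on an elastic half-space:
Δσ_z = 3P/(2πz²) · [1 + (r/z)²]^(−5/2)
r/z = 7.2/3.8 = 1.8947; [1+(r/z)²]^(−5/2) = 0.022154.
Δσ_z = 3×309/(2π×3.8²) × 0.022154 = 10.217 × 0.022154 = 0.2263 kPa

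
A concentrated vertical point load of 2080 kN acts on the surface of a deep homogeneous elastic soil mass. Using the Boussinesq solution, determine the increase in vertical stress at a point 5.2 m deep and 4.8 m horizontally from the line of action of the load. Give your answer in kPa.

Boussinesq vertical stress below a point load on an elastic half-space:
Δσ_z = 3P/(2πz²) · [1 + (r/z)²]^(−5/2)
r/z = 4.8/5.2 = 0.92308; [1+(r/z)²]^(−5/2) = 0.21422.
Δσ_z = 3×2080/(2π×5.2²) × 0.21422 = 36.728 × 0.21422 = 7.868 kPa

Δσ_z ≈ 7.87 kPa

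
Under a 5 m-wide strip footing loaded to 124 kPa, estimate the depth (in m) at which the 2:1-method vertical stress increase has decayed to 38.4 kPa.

z ≈ 11.1 m

2:1 spreading — at depth z the loaded area has grown by z in each plan dimension:
qB/(B+z) = Δσ_z ⇒ z = qB/Δσ_z − B = 124×5/38.4 − 5 = 11.15 m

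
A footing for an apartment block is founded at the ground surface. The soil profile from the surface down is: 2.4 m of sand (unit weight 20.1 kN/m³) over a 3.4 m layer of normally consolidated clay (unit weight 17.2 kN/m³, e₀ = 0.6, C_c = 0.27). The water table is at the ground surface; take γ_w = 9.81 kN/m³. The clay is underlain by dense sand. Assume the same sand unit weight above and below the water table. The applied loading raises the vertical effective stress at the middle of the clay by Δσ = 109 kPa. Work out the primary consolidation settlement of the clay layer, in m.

Mid-depth of clay below the ground surface: z = 2.4 + 3.4/2 = 4.1 m.
Total vertical stress at mid-clay: σ_v = 20.1×2.4 + 17.2×1.7 = 77.48 kPa.
Pore pressure: u = 9.81×(4.1 − 0) = 40.221 kPa.
Initial effective stress: σ'_0 = σ_v − u = 77.48 − 40.221 = 37.259 kPa.
Final effective stress: σ'_f = σ'_0 + Δσ = 37.259 + 109 = 146.26 kPa.
Normally consolidated clay, so the full stress increment lies on the virgin compression line:
S_c = C_c·H/(1+e₀)·log₁₀(σ'_f/σ'_0) = 0.27×3.4/(1+0.6)×log₁₀(146.26/37.259)
    = 0.57375 × 0.59389 = 0.3407 m

S_c ≈ 0.341 m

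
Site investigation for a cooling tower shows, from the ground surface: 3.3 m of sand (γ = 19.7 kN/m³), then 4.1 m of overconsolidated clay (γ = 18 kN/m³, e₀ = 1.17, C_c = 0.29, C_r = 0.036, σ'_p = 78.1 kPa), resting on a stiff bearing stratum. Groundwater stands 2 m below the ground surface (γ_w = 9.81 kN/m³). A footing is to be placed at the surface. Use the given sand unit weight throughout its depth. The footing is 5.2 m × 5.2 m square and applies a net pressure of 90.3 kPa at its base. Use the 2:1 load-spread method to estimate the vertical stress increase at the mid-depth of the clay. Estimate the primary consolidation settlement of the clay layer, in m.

S_c ≈ 0.04 m

Mid-depth of clay below the ground surface: z = 3.3 + 4.1/2 = 5.35 m.
Total vertical stress at mid-clay: σ_v = 19.7×3.3 + 18×2.05 = 101.91 kPa.
Pore pressure: u = 9.81×(5.35 − 2) = 32.864 kPa.
Initial effective stress: σ'_0 = σ_v − u = 101.91 − 32.864 = 69.046 kPa.
Stress increase at mid-clay by the 2:1 spreading method:
Δσ = qBL/((B+z)(L+z)) = 90.3×5.2×5.2/((5.2+5.35)(5.2+5.35)) = 21.938 kPa
Final effective stress: σ'_f = 69.046 + 21.938 = 90.984 kPa.
σ'_f = 90.984 > σ'_p = 78.1 kPa, so the stress path crosses the preconsolidation pressure — recompression up to σ'_p, then virgin compression beyond:
S_c = H/(1+e₀)·[C_r·log₁₀(σ'_p/σ'_0) + C_c·log₁₀(σ'_f/σ'_p)]
    = 4.1/2.17 × [0.036×log₁₀(78.1/69.046) + 0.29×log₁₀(90.984/78.1)]
    = 1.8894 × [0.0019265 + 0.019231] = 0.03997 m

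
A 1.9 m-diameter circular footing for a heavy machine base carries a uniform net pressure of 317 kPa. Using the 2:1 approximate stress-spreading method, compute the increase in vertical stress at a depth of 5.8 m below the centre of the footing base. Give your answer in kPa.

Δσ_z ≈ 19.3 kPa

By the 2:1 method the load spreads at 1 horizontal : 2 vertical, so at depth z the loaded area has grown by z in each plan dimension:
Δσ ≈ qD²/(D+z)² = 317×1.9²/(1.9+5.8)² = 19.301 kPa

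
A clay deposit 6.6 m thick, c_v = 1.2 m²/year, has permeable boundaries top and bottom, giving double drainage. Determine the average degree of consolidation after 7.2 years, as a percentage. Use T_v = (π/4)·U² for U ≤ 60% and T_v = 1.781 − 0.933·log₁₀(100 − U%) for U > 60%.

Drainage path length: H_d = H/2 = 3.3 m (double drainage).
T_v = c_v·t/H_d² = 1.2×7.2/3.3² = 0.79339.
T_v = 0.79339 corresponds to the U > 60% branch:
U = 1 − 10^((1.781 − T_v)/0.933)/100 = 0.8856

U ≈ 88.6 %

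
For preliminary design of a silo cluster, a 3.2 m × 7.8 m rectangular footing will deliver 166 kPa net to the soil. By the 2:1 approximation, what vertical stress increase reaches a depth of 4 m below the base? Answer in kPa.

Δσ_z ≈ 48.8 kPa

By the 2:1 method the load spreads at 1 horizontal : 2 vertical, so at depth z the loaded area has grown by z in each plan dimension:
Δσ = qBL/((B+z)(L+z)) = 166×3.2×7.8/((3.2+4)(7.8+4)) = 48.768 kPa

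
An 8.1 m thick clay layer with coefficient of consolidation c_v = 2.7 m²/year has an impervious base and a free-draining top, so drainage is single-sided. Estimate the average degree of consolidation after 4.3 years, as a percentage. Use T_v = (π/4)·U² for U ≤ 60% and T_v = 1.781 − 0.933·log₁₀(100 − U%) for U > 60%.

U ≈ 47.5 %

Drainage path length: H_d = H = 8.1 m (single drainage).
T_v = c_v·t/H_d² = 2.7×4.3/8.1² = 0.17695.
T_v = 0.17695 corresponds to the U ≤ 60% branch:
U = √(4T_v/π) = 0.4747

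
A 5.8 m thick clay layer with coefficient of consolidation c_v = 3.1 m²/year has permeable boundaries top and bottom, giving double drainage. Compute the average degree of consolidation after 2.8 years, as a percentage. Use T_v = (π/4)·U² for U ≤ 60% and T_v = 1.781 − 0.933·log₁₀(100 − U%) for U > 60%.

Drainage path length: H_d = H/2 = 2.9 m (double drainage).
T_v = c_v·t/H_d² = 3.1×2.8/2.9² = 1.0321.
T_v = 1.0321 corresponds to the U > 60% branch:
U = 1 − 10^((1.781 − T_v)/0.933)/100 = 0.9365

U ≈ 93.7 %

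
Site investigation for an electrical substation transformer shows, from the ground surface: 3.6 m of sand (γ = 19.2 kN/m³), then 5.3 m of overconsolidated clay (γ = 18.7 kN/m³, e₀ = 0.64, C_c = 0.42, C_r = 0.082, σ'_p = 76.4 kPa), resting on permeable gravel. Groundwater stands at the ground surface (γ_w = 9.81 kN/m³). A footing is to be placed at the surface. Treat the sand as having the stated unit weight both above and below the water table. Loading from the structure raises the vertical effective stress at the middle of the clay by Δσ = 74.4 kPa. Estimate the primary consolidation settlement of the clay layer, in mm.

S_c ≈ 354 mm

Mid-depth of clay below the ground surface: z = 3.6 + 5.3/2 = 6.25 m.
Total vertical stress at mid-clay: σ_v = 19.2×3.6 + 18.7×2.65 = 118.68 kPa.
Pore pressure: u = 9.81×(6.25 − 0) = 61.312 kPa.
Initial effective stress: σ'_0 = σ_v − u = 118.68 − 61.312 = 57.368 kPa.
Final effective stress: σ'_f = 57.368 + 74.4 = 131.77 kPa.
σ'_f = 131.77 > σ'_p = 76.4 kPa, so the stress path crosses the preconsolidation pressure — recompression up to σ'_p, then virgin compression beyond:
S_c = H/(1+e₀)·[C_r·log₁₀(σ'_p/σ'_0) + C_c·log₁₀(σ'_f/σ'_p)]
    = 5.3/1.64 × [0.082×log₁₀(76.4/57.368) + 0.42×log₁₀(131.77/76.4)]
    = 3.2317 × [0.010203 + 0.099424] = 0.3543 m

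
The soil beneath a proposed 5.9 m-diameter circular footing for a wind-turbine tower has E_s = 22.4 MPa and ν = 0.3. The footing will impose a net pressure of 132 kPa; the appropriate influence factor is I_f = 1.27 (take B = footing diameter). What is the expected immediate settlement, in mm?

S_e ≈ 40.2 mm

Immediate (elastic) settlement: S_e = q·B·(1−ν²)/E_s · I_f.
E_s = 22.4 MPa = 22400 kPa.
S_e = 132 × 5.9 × (1 − 0.3²) / 22400 × 1.27
    = 132 × 5.9 × 0.91 / 22400 × 1.27
    = 0.04018 m = 40.18 mm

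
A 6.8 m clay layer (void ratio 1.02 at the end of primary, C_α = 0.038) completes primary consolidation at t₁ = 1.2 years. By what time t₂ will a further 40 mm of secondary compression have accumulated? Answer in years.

t₂ ≈ 2.47 years

S_s = C_α·H/(1+e_p)·log₁₀(t₂/t₁) ⇒ log₁₀(t₂/t₁) = S_s·(1+e_p)/(C_α·H).
log₁₀(t₂/t₁) = 0.04 × (1+1.02) / (0.038×6.8) = 0.3127
t₂ = t₁ × 10^0.3127 = 1.2 × 2.054 = 2.465 years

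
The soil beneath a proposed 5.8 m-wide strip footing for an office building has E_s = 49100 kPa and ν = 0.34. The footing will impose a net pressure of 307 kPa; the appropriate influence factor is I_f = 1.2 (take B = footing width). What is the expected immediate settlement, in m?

S_e ≈ 0.0385 m

Immediate (elastic) settlement: S_e = q·B·(1−ν²)/E_s · I_f.
S_e = 307 × 5.8 × (1 − 0.34²) / 49100 × 1.2
    = 307 × 5.8 × 0.8844 / 49100 × 1.2
    = 0.03849 m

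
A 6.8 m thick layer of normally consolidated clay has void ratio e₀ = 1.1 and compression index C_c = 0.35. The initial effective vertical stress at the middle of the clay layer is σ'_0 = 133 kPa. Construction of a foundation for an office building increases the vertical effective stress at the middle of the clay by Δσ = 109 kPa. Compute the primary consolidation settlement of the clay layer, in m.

S_c ≈ 0.295 m

Final effective stress: σ'_f = σ'_0 + Δσ = 133 + 109 = 242 kPa.
Normally consolidated clay, so the full stress increment lies on the virgin compression line:
S_c = C_c·H/(1+e₀)·log₁₀(σ'_f/σ'_0) = 0.35×6.8/(1+1.1)×log₁₀(242/133)
    = 1.1333 × 0.25996 = 0.2946 m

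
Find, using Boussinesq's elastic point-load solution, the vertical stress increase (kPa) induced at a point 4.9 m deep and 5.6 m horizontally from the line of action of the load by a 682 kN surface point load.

Δσ_z ≈ 1.68 kPa

Boussinesq vertical stress below a point load on an elastic half-space:
Δσ_z = 3P/(2πz²) · [1 + (r/z)²]^(−5/2)
r/z = 5.6/4.9 = 1.1429; [1+(r/z)²]^(−5/2) = 0.12382.
Δσ_z = 3×682/(2π×4.9²) × 0.12382 = 13.562 × 0.12382 = 1.679 kPa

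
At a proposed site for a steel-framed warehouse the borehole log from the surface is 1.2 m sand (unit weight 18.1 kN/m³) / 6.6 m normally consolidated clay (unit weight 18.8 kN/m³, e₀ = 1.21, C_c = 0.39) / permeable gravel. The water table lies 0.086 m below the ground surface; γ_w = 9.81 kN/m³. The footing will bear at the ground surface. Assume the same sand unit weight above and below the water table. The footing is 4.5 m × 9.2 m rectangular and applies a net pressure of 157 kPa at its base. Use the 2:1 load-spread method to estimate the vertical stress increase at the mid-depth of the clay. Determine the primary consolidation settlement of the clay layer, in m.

S_c ≈ 0.422 m

Mid-depth of clay below the ground surface: z = 1.2 + 6.6/2 = 4.5 m.
Total vertical stress at mid-clay: σ_v = 18.1×1.2 + 18.8×3.3 = 83.76 kPa.
Pore pressure: u = 9.81×(4.5 − 0.086) = 43.301 kPa.
Initial effective stress: σ'_0 = σ_v − u = 83.76 − 43.301 = 40.459 kPa.
Stress increase at mid-clay by the 2:1 spreading method:
Δσ = qBL/((B+z)(L+z)) = 157×4.5×9.2/((4.5+4.5)(9.2+4.5)) = 52.715 kPa
Final effective stress: σ'_f = σ'_0 + Δσ = 40.459 + 52.715 = 93.174 kPa.
Normally consolidated clay, so the full stress increment lies on the virgin compression line:
S_c = C_c·H/(1+e₀)·log₁₀(σ'_f/σ'_0) = 0.39×6.6/(1+1.21)×log₁₀(93.174/40.459)
    = 1.1647 × 0.36228 = 0.4219 m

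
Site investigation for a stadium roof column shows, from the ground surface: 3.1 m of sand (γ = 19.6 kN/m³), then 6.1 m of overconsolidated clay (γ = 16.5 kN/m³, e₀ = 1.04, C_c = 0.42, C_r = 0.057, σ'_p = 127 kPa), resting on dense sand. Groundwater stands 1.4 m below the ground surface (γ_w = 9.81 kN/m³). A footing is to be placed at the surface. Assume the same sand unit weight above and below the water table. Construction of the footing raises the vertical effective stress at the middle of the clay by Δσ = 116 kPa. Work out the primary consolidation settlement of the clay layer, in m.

Mid-depth of clay below the ground surface: z = 3.1 + 6.1/2 = 6.15 m.
Total vertical stress at mid-clay: σ_v = 19.6×3.1 + 16.5×3.05 = 111.09 kPa.
Pore pressure: u = 9.81×(6.15 − 1.4) = 46.598 kPa.
Initial effective stress: σ'_0 = σ_v − u = 111.09 − 46.598 = 64.492 kPa.
Final effective stress: σ'_f = 64.492 + 116 = 180.49 kPa.
σ'_f = 180.49 > σ'_p = 127 kPa, so the stress path crosses the preconsolidation pressure — recompression up to σ'_p, then virgin compression beyond:
S_c = H/(1+e₀)·[C_r·log₁₀(σ'_p/σ'_0) + C_c·log₁₀(σ'_f/σ'_p)]
    = 6.1/2.04 × [0.057×log₁₀(127/64.492) + 0.42×log₁₀(180.49/127)]
    = 2.9902 × [0.016775 + 0.064113] = 0.2419 m

S_c ≈ 0.242 m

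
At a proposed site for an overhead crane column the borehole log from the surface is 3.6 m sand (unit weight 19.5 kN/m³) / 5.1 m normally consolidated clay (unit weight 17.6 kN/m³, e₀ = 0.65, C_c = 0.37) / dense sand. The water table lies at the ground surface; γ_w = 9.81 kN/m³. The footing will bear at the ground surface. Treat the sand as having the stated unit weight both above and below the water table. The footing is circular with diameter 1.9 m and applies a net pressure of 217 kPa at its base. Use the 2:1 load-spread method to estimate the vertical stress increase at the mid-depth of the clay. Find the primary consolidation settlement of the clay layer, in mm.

S_c ≈ 99.1 mm

Mid-depth of clay below the ground surface: z = 3.6 + 5.1/2 = 6.15 m.
Total vertical stress at mid-clay: σ_v = 19.5×3.6 + 17.6×2.55 = 115.08 kPa.
Pore pressure: u = 9.81×(6.15 − 0) = 60.332 kPa.
Initial effective stress: σ'_0 = σ_v − u = 115.08 − 60.332 = 54.748 kPa.
Stress increase at mid-clay by the 2:1 spreading method:
Δσ ≈ qD²/(D+z)² = 217×1.9²/(1.9+6.15)² = 12.089 kPa
Final effective stress: σ'_f = σ'_0 + Δσ = 54.748 + 12.089 = 66.837 kPa.
Normally consolidated clay, so the full stress increment lies on the virgin compression line:
S_c = C_c·H/(1+e₀)·log₁₀(σ'_f/σ'_0) = 0.37×5.1/(1+0.65)×log₁₀(66.837/54.748)
    = 1.1436 × 0.086649 = 0.09909 m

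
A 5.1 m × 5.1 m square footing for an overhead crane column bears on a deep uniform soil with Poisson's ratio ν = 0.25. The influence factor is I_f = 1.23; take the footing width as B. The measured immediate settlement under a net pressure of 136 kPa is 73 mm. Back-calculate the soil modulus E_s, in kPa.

S_e = q·B·(1−ν²)/E_s · I_f  ⇒  E_s = q·B·(1−ν²)·I_f / S_e.
E_s = 136 × 5.1 × 0.9375 × 1.23 / 0.073 = 10960 kPa

E_s ≈ 11000 kPa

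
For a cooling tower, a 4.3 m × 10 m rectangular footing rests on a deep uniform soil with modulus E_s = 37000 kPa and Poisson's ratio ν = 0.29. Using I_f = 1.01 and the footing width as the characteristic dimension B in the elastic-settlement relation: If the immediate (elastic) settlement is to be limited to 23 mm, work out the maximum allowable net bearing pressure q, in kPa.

S_e = q·B·(1−ν²)/E_s · I_f  ⇒  q = S_e·E_s / (B·(1−ν²)·I_f).
q = 0.023 × 37000 / (4.3 × 0.9159 × 1.01) = 213.9 kPa

q ≈ 214 kPa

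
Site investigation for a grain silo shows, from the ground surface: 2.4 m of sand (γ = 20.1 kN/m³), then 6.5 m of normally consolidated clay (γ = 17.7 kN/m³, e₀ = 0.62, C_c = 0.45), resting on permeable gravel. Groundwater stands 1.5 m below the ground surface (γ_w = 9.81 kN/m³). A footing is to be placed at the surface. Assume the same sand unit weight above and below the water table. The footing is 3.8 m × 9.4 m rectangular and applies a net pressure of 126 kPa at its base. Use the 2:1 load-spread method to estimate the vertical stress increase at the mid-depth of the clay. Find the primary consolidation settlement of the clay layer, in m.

S_c ≈ 0.311 m

Mid-depth of clay below the ground surface: z = 2.4 + 6.5/2 = 5.65 m.
Total vertical stress at mid-clay: σ_v = 20.1×2.4 + 17.7×3.25 = 105.77 kPa.
Pore pressure: u = 9.81×(5.65 − 1.5) = 40.712 kPa.
Initial effective stress: σ'_0 = σ_v − u = 105.77 − 40.712 = 65.058 kPa.
Stress increase at mid-clay by the 2:1 spreading method:
Δσ = qBL/((B+z)(L+z)) = 126×3.8×9.4/((3.8+5.65)(9.4+5.65)) = 31.646 kPa
Final effective stress: σ'_f = σ'_0 + Δσ = 65.058 + 31.646 = 96.704 kPa.
Normally consolidated clay, so the full stress increment lies on the virgin compression line:
S_c = C_c·H/(1+e₀)·log₁₀(σ'_f/σ'_0) = 0.45×6.5/(1+0.62)×log₁₀(96.704/65.058)
    = 1.8056 × 0.17214 = 0.3108 m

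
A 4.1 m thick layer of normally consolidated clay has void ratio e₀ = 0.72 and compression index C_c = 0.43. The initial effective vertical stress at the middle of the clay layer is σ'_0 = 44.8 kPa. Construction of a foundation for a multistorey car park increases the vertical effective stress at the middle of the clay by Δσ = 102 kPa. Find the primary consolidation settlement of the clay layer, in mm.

S_c ≈ 528 mm

Final effective stress: σ'_f = σ'_0 + Δσ = 44.8 + 102 = 146.8 kPa.
Normally consolidated clay, so the full stress increment lies on the virgin compression line:
S_c = C_c·H/(1+e₀)·log₁₀(σ'_f/σ'_0) = 0.43×4.1/(1+0.72)×log₁₀(146.8/44.8)
    = 1.025 × 0.51545 = 0.5283 m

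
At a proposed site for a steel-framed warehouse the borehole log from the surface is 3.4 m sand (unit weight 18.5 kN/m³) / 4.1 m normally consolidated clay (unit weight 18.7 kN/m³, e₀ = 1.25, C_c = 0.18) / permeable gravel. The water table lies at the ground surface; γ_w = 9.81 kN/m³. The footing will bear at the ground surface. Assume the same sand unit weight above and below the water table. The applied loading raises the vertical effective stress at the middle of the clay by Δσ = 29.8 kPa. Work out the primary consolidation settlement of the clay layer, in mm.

Mid-depth of clay below the ground surface: z = 3.4 + 4.1/2 = 5.45 m.
Total vertical stress at mid-clay: σ_v = 18.5×3.4 + 18.7×2.05 = 101.23 kPa.
Pore pressure: u = 9.81×(5.45 − 0) = 53.465 kPa.
Initial effective stress: σ'_0 = σ_v − u = 101.23 − 53.465 = 47.765 kPa.
Final effective stress: σ'_f = σ'_0 + Δσ = 47.765 + 29.8 = 77.565 kPa.
Normally consolidated clay, so the full stress increment lies on the virgin compression line:
S_c = C_c·H/(1+e₀)·log₁₀(σ'_f/σ'_0) = 0.18×4.1/(1+1.25)×log₁₀(77.565/47.765)
    = 0.328 × 0.21056 = 0.06906 m

S_c ≈ 69.1 mm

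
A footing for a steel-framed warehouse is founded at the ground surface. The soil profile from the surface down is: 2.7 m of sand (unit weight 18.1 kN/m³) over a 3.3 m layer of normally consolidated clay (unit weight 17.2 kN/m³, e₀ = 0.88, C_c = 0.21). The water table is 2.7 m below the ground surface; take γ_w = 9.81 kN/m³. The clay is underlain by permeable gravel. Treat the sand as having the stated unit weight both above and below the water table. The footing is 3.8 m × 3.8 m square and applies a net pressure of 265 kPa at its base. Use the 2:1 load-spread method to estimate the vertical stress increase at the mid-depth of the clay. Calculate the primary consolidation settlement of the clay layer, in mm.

Mid-depth of clay below the ground surface: z = 2.7 + 3.3/2 = 4.35 m.
Total vertical stress at mid-clay: σ_v = 18.1×2.7 + 17.2×1.65 = 77.25 kPa.
Pore pressure: u = 9.81×(4.35 − 2.7) = 16.186 kPa.
Initial effective stress: σ'_0 = σ_v − u = 77.25 − 16.186 = 61.064 kPa.
Stress increase at mid-clay by the 2:1 spreading method:
Δσ = qBL/((B+z)(L+z)) = 265×3.8×3.8/((3.8+4.35)(3.8+4.35)) = 57.61 kPa
Final effective stress: σ'_f = σ'_0 + Δσ = 61.064 + 57.61 = 118.67 kPa.
Normally consolidated clay, so the full stress increment lies on the virgin compression line:
S_c = C_c·H/(1+e₀)·log₁₀(σ'_f/σ'_0) = 0.21×3.3/(1+0.88)×log₁₀(118.67/61.064)
    = 0.36862 × 0.28856 = 0.1064 m

S_c ≈ 106 mm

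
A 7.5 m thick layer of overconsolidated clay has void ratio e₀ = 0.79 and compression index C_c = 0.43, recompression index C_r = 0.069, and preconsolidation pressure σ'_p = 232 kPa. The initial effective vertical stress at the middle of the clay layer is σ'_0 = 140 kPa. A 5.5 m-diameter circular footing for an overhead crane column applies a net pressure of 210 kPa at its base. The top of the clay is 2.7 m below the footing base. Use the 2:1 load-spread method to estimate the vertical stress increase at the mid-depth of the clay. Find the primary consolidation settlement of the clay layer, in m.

Mid-depth of clay below the footing base: z = 2.7 + 7.5/2 = 6.45 m.
Stress increase at mid-clay by the 2:1 spreading method:
Δσ ≈ qD²/(D+z)² = 210×5.5²/(5.5+6.45)² = 44.485 kPa
Final effective stress: σ'_f = 140 + 44.485 = 184.49 kPa.
σ'_f = 184.49 ≤ σ'_p = 232 kPa, so the clay remains overconsolidated and only the recompression index applies:
S_c = C_r·H/(1+e₀)·log₁₀(σ'_f/σ'_0) = 0.069×7.5/1.79×log₁₀(184.49/140)
    = 0.2891 × 0.11984 = 0.03465 m

S_c ≈ 0.0346 m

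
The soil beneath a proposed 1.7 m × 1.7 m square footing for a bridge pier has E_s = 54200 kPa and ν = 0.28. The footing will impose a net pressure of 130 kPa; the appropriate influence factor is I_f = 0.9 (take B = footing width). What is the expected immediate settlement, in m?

Immediate (elastic) settlement: S_e = q·B·(1−ν²)/E_s · I_f.
S_e = 130 × 1.7 × (1 − 0.28²) / 54200 × 0.9
    = 130 × 1.7 × 0.9216 / 54200 × 0.9
    = 0.003382 m

S_e ≈ 0.00338 m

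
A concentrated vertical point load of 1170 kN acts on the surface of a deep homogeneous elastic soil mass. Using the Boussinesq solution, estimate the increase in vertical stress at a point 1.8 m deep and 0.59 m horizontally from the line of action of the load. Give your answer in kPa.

Boussinesq vertical stress below a point load on an elastic half-space:
Δσ_z = 3P/(2πz²) · [1 + (r/z)²]^(−5/2)
r/z = 0.59/1.8 = 0.32778; [1+(r/z)²]^(−5/2) = 0.77482.
Δσ_z = 3×1170/(2π×1.8²) × 0.77482 = 172.42 × 0.77482 = 133.6 kPa

Δσ_z ≈ 134 kPa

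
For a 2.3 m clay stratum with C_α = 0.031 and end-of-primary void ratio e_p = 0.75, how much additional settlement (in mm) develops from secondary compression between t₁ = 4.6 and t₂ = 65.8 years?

Secondary compression: S_s = C_α·H/(1+e_p)·log₁₀(t₂/t₁)
S_s = 0.031×2.3/(1+0.75)×log₁₀(65.8/4.6)
    = 0.04074 × 1.155 = 0.04708 m

S_s ≈ 47.1 mm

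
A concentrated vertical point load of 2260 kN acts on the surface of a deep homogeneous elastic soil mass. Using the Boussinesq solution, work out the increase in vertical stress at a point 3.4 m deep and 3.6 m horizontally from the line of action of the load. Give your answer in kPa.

Boussinesq vertical stress below a point load on an elastic half-space:
Δσ_z = 3P/(2πz²) · [1 + (r/z)²]^(−5/2)
r/z = 3.6/3.4 = 1.0588; [1+(r/z)²]^(−5/2) = 0.15261.
Δσ_z = 3×2260/(2π×3.4²) × 0.15261 = 93.345 × 0.15261 = 14.25 kPa

Δσ_z ≈ 14.2 kPa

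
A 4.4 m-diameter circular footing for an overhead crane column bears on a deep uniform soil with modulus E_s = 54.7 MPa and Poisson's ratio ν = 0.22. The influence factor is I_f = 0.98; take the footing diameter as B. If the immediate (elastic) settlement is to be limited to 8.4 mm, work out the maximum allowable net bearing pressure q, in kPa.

q ≈ 112 kPa

E_s = 54.7 MPa = 54700 kPa.
S_e = q·B·(1−ν²)/E_s · I_f  ⇒  q = S_e·E_s / (B·(1−ν²)·I_f).
q = 0.0084 × 54700 / (4.4 × 0.9516 × 0.98) = 112 kPa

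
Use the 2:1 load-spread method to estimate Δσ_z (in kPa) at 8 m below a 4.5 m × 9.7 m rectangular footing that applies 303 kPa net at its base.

Δσ_z ≈ 59.8 kPa

By the 2:1 method the load spreads at 1 horizontal : 2 vertical, so at depth z the loaded area has grown by z in each plan dimension:
Δσ = qBL/((B+z)(L+z)) = 303×4.5×9.7/((4.5+8)(9.7+8)) = 59.778 kPa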